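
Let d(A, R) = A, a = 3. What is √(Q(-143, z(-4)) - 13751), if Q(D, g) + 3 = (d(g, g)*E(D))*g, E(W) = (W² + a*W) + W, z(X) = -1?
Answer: √6123 ≈ 78.250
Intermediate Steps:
E(W) = W² + 4*W (E(W) = (W² + 3*W) + W = W² + 4*W)
Q(D, g) = -3 + D*g²*(4 + D) (Q(D, g) = -3 + (g*(D*(4 + D)))*g = -3 + (D*g*(4 + D))*g = -3 + D*g²*(4 + D))
√(Q(-143, z(-4)) - 13751) = √((-3 - 143*(-1)²*(4 - 143)) - 13751) = √((-3 - 143*1*(-139)) - 13751) = √((-3 + 19877) - 13751) = √(19874 - 13751) = √6123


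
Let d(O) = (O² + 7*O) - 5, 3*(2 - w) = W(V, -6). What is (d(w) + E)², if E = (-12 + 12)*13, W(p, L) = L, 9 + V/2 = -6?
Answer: 1521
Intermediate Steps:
V = -30 (V = -18 + 2*(-6) = -18 - 12 = -30)
w = 4 (w = 2 - ⅓*(-6) = 2 + 2 = 4)
E = 0 (E = 0*13 = 0)
d(O) = -5 + O² + 7*O
(d(w) + E)² = ((-5 + 4² + 7*4) + 0)² = ((-5 + 16 + 28) + 0)² = (39 + 0)² = 39² = 1521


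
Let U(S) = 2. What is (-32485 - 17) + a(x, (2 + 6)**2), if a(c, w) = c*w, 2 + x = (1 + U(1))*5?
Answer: -31670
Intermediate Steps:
x = 13 (x = -2 + (1 + 2)*5 = -2 + 3*5 = -2 + 15 = 13)
(-32485 - 17) + a(x, (2 + 6)**2) = (-32485 - 17) + 13*(2 + 6)**2 = -32502 + 13*8**2 = -32502 + 13*64 = -32502 + 832 = -31670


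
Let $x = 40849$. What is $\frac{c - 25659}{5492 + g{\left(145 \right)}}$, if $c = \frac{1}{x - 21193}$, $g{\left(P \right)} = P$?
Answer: $- \frac{504353303}{110800872} \approx -4.5519$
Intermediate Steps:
$c = \frac{1}{19656}$ ($c = \frac{1}{40849 - 21193} = \frac{1}{19656} \approx 5.0875 \cdot 10^{-5}$)
$\frac{c - 25659}{5492 + g{\left(145 \right)}} = \frac{\frac{1}{19656} - 25659}{5492 + 145} = - \frac{504353303}{19656 \cdot 5637} = \left(- \frac{504353303}{19656}\right) \frac{1}{5637} = - \frac{504353303}{110800872}$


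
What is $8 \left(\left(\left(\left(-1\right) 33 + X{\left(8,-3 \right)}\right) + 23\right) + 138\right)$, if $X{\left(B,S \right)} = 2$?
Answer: $1040$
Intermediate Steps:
$8 \left(\left(\left(\left(-1\right) 33 + X{\left(8,-3 \right)}\right) + 23\right) + 138\right) = 8 \left(\left(\left(\left(-1\right) 33 + 2\right) + 23\right) + 138\right) = 8 \left(\left(\left(-33 + 2\right) + 23\right) + 138\right) = 8 \left(\left(-31 + 23\right) + 138\right) = 8 \left(-8 + 138\right) = 8 \cdot 130 = 1040$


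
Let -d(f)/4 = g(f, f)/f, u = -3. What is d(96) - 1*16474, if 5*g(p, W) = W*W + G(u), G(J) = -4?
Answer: -496523/30 ≈ -16551.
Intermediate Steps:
g(p, W) = -4/5 + W**2/5 (g(p, W) = (W*W - 4)/5 = (W**2 - 4)/5 = (-4 + W**2)/5 = -4/5 + W**2/5)
d(f) = -4*(-4/5 + f**2/5)/f
d(96) - 1*16474 = (4/5)*(4 - 1*96**2)/96 - 1*16474 = (4/5)*(1/96)*(4 - 1*9216) - 16474 = (4/5)*(1/96)*(4 - 9216) - 16474 = (4/5)*(1/96)*(-9212) - 16474 = -2303/30 - 16474 = -496523/30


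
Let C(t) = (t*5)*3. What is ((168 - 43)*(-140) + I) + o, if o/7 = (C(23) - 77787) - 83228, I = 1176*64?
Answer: -1066926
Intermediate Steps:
C(t) = 15*t (C(t) = (5*t)*3 = 15*t)
I = 75264
o = -1124690 (o = 7*((15*23 - 77787) - 83228) = 7*((345 - 77787) - 83228) = 7*(-77442 - 83228) = 7*(-160670) = -1124690)
((168 - 43)*(-140) + I) + o = ((168 - 43)*(-140) + 75264) - 1124690 = (125*(-140) + 75264) - 1124690 = (-17500 + 75264) - 1124690 = 57764 - 1124690 = -1066926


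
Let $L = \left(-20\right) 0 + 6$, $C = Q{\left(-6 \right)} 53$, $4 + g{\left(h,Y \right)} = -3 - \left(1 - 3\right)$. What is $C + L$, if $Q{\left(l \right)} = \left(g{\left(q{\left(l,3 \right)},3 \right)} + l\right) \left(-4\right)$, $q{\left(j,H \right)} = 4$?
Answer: $2338$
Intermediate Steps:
$g{\left(h,Y \right)} = -5$ ($g{\left(h,Y \right)} = -4 - \left(4 - 3\right) = -4 - 1 = -5$)
$Q{\left(l \right)} = 20 - 4 l$ ($Q{\left(l \right)} = \left(-5 + l\right) \left(-4\right) = 20 - 4 l$)
$C = 2332$ ($C = \left(20 - -24\right) 53 = \left(20 + 24\right) 53 = 44 \cdot 53 = 2332$)
$L = 6$ ($L = 0 + 6 = 6$)
$C + L = 2332 + 6 = 2338$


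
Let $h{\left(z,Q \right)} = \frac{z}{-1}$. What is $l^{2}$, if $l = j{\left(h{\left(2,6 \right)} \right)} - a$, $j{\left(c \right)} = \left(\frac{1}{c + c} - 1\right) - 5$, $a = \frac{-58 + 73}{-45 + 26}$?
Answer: $\frac{172225}{5776} \approx 29.817$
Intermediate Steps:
$h{\left(z,Q \right)} = - z$ ($h{\left(z,Q \right)} = z \left(-1\right) = - z$)
$a = - \frac{15}{19}$ ($a = \frac{15}{-19} = 15 \left(- \frac{1}{19}\right) = - \frac{15}{19} \approx -0.78947$)
$j{\left(c \right)} = -6 + \frac{1}{2 c}$ ($j{\left(c \right)} = \left(\frac{1}{2 c} - 1\right) - 5 = \left(-1 + \frac{1}{2 c}\right) - 5 = -6 + \frac{1}{2 c}$)
$l = - \frac{415}{76}$ ($l = \left(-6 + \frac{1}{2 \left(\left(-1\right) 2\right)}\right) - - \frac{15}{19} = \left(-6 + \frac{1}{2 \left(-2\right)}\right) + \frac{15}{19} = \left(-6 + \frac{1}{2} \left(- \frac{1}{2}\right)\right) + \frac{15}{19} = \left(-6 - \frac{1}{4}\right) + \frac{15}{19} = - \frac{25}{4} + \frac{15}{19} = - \frac{415}{76} \approx -5.4605$)
$l^{2} = \left(- \frac{415}{76}\right)^{2} = \frac{172225}{5776}$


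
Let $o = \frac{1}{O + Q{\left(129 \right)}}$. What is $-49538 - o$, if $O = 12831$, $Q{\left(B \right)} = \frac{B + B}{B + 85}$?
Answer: $- \frac{68017952855}{1373046} \approx -49538.0$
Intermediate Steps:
$Q{\left(B \right)} = \frac{2 B}{85 + B}$
$o = \frac{107}{1373046}$ ($o = \frac{1}{12831 + 2 \cdot 129 \frac{1}{85 + 129}} = \frac{1}{12831 + 2 \cdot 129 \cdot \frac{1}{214}} = \frac{1}{12831 + \frac{129}{107}} = \frac{1}{\frac{1373046}{107}} = \frac{107}{1373046} \approx 7.7929 \cdot 10^{-5}$)
$-49538 - o = -49538 - \frac{107}{1373046} = - \frac{68017952855}{1373046}$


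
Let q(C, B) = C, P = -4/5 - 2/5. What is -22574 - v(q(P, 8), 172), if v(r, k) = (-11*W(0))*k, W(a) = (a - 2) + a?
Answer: -26358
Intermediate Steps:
P = -6/5 (P = -4*⅕ - 2*⅕ = -⅘ - ⅖ = -6/5 ≈ -1.2000)
W(a) = -2 + 2*a (W(a) = (-2 + a) + a = -2 + 2*a)
v(r, k) = 22*k (v(r, k) = (-11*(-2 + 2*0))*k = (-11*(-2 + 0))*k = (-11*(-2))*k = 22*k)
-22574 - v(q(P, 8), 172) = -22574 - 22*172 = -22574 - 1*3784 = -22574 - 3784 = -26358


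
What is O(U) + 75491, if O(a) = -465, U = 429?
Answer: 75026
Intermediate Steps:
O(U) + 75491 = -465 + 75491 = 75026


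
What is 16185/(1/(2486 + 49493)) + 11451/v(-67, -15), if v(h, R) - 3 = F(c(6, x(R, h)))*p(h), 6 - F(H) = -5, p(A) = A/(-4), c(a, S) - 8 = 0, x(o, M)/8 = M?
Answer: 630118851939/749 ≈ 8.4128e+8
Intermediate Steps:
x(o, M) = 8*M
c(a, S) = 8 (c(a, S) = 8 + 0 = 8)
p(A) = -A/4 (p(A) = A*(-1/4) = -A/4)
F(H) = 11 (F(H) = 6 - 1*(-5) = 6 + 5 = 11)
v(h, R) = 3 - 11*h/4 (v(h, R) = 3 + 11*(-h/4) = 3 - 11*h/4)
16185/(1/(2486 + 49493)) + 11451/v(-67, -15) = 16185/(1/(2486 + 49493)) + 11451/(3 - 11/4*(-67)) = 16185/(1/51979) + 11451/(3 + 737/4) = 16185/(1/51979) + 11451/(749/4) = 16185*51979 + 11451*(4/749) = 841280115 + 45804/749 = 630118851939/749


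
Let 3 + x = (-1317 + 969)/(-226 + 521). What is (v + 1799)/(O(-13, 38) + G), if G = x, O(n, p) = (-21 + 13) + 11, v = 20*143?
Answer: -458135/116 ≈ -3949.4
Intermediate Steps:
v = 2860
O(n, p) = 3 (O(n, p) = -8 + 11 = 3)
x = -1233/295 (x = -3 + (-1317 + 969)/(-226 + 521) = -3 - 348/295 = -1233/295 ≈ -4.1797)
G = -1233/295 ≈ -4.1797
(v + 1799)/(O(-13, 38) + G) = (2860 + 1799)/(3 - 1233/295) = 4659/(-348/295) = 4659*(-295/348) = -458135/116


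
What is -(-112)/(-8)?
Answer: -14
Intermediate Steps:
-(-112)/(-8) = -(-112)*(-1)/8 = -56*1/4 = -14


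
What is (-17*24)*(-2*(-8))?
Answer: -6528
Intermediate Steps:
(-17*24)*(-2*(-8)) = -408*16 = -6528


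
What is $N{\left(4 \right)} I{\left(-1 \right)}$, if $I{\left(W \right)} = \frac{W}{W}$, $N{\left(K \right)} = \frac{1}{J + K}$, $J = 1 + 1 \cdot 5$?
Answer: $\frac{1}{10} \approx 0.1$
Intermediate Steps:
$J = 6$ ($J = 1 + 5 = 6$)
$N{\left(K \right)} = \frac{1}{6 + K}$
$I{\left(W \right)} = 1$
$N{\left(4 \right)} I{\left(-1 \right)} = \frac{1}{6 + 4} \cdot 1 = \frac{1}{10} \cdot 1 = \frac{1}{10}$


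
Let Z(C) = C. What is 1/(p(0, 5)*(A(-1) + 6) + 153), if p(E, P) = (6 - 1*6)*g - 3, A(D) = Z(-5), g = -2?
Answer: 1/150 ≈ 0.0066667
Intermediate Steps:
A(D) = -5
p(E, P) = -3 (p(E, P) = (6 - 1*6)*(-2) - 3 = (6 - 6)*(-2) - 3 = 0*(-2) - 3 = 0 - 3 = -3)
1/(p(0, 5)*(A(-1) + 6) + 153) = 1/(-3*(-5 + 6) + 153) = 1/(-3*1 + 153) = 1/(-3 + 153) = 1/150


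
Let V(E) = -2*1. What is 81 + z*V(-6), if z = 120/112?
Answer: 552/7 ≈ 78.857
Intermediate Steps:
V(E) = -2
z = 15/14 (z = 120*(1/112) = 15/14 ≈ 1.0714)
81 + z*V(-6) = 81 + (15/14)*(-2) = 81 - 15/7 = 552/7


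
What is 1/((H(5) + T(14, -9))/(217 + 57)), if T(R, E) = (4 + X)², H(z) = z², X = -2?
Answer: 274/29 ≈ 9.4483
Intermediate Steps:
T(R, E) = 4 (T(R, E) = (4 - 2)² = 2² = 4)
1/((H(5) + T(14, -9))/(217 + 57)) = 1/((5² + 4)/(217 + 57)) = 1/((25 + 4)/274) = 1/(29*(1/274)) = 1/(29/274) = 274/29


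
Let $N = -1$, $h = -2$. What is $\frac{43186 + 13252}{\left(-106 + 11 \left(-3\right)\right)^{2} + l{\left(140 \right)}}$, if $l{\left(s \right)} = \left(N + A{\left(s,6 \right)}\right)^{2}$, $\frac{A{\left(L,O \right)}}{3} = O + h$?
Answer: $\frac{28219}{9721} \approx 2.9029$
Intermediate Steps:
$A{\left(L,O \right)} = -6 + 3 O$ ($A{\left(L,O \right)} = 3 \left(O - 2\right) = 3 \left(-2 + O\right) = -6 + 3 O$)
$l{\left(s \right)} = 121$ ($l{\left(s \right)} = \left(-1 + \left(-6 + 3 \cdot 6\right)\right)^{2} = \left(-1 + \left(-6 + 18\right)\right)^{2} = \left(-1 + 12\right)^{2} = 11^{2} = 121$)
$\frac{43186 + 13252}{\left(-106 + 11 \left(-3\right)\right)^{2} + l{\left(140 \right)}} = \frac{43186 + 13252}{\left(-106 + 11 \left(-3\right)\right)^{2} + 121} = \frac{56438}{\left(-106 - 33\right)^{2} + 121} = \frac{56438}{\left(-139\right)^{2} + 121} = \frac{56438}{19321 + 121} = \frac{56438}{19442} = 56438 \cdot \frac{1}{19442} = \frac{28219}{9721}$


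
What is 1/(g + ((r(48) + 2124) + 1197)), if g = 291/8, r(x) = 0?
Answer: 8/26859 ≈ 0.00029785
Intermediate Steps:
g = 291/8 (g = 291*(⅛) = 291/8 ≈ 36.375)
1/(g + ((r(48) + 2124) + 1197)) = 1/(291/8 + ((0 + 2124) + 1197)) = 1/(291/8 + (2124 + 1197)) = 1/(291/8 + 3321) = 1/(26859/8) = 8/26859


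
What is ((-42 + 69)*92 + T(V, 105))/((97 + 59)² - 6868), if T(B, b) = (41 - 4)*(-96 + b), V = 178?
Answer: 2817/17468 ≈ 0.16127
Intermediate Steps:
T(B, b) = -3552 + 37*b (T(B, b) = 37*(-96 + b) = -3552 + 37*b)
((-42 + 69)*92 + T(V, 105))/((97 + 59)² - 6868) = ((-42 + 69)*92 + (-3552 + 37*105))/((97 + 59)² - 6868) = (27*92 + (-3552 + 3885))/(156² - 6868) = (2484 + 333)/(24336 - 6868) = 2817/17468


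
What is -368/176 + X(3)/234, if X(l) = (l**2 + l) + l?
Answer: -1739/858 ≈ -2.0268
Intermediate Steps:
X(l) = l**2 + 2*l (X(l) = (l + l**2) + l = l**2 + 2*l)
-368/176 + X(3)/234 = -368/176 + (3*(2 + 3))/234 = -368*1/176 + (3*5)*(1/234) = -23/11 + 15*(1/234) = -23/11 + 5/78 = -1739/858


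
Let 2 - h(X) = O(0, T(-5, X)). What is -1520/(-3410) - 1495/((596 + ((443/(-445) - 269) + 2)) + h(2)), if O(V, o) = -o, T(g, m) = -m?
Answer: -204672551/49773042 ≈ -4.1121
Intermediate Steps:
h(X) = 2 - X (h(X) = 2 - (-1)*(-X) = 2 - X)
-1520/(-3410) - 1495/((596 + ((443/(-445) - 269) + 2)) + h(2)) = -1520/(-3410) - 1495/((596 + ((443/(-445) - 269) + 2)) + (2 - 1*2)) = -1520*(-1/3410) - 1495/((596 + ((443*(-1/445) - 269) + 2)) + (2 - 2)) = 152/341 - 1495/((596 + ((-443/445 - 269) + 2)) + 0) = 152/341 - 1495/((596 + (-120148/445 + 2)) + 0) = 152/341 - 1495/((596 - 119258/445) + 0) = 152/341 - 1495/(145962/445 + 0) = 152/341 - 1495/145962/445 = 152/341 - 1495*445/145962 = 152/341 - 665275/145962 = -204672551/49773042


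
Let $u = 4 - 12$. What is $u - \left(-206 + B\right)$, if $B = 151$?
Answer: $47$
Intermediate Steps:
$u = -8$ ($u = 4 - 12 = -8$)
$u - \left(-206 + B\right) = -8 + \left(\left(119 - -87\right) - 151\right) = -8 + \left(\left(119 + 87\right) - 151\right) = -8 + \left(206 - 151\right) = -8 + 55 = 47$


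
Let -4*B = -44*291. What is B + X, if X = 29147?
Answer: 32348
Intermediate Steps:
B = 3201 (B = -(-11)*291 = -¼*(-12804) = 3201)
B + X = 3201 + 29147 = 32348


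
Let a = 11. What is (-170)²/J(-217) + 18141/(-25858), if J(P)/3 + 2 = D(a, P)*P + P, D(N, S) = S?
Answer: -180350981/363589338 ≈ -0.49603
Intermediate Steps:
J(P) = -6 + 3*P + 3*P² (J(P) = -6 + 3*(P*P + P) = -6 + 3*(P² + P) = -6 + 3*(P + P²) = -6 + (3*P + 3*P²) = -6 + 3*P + 3*P²)
(-170)²/J(-217) + 18141/(-25858) = (-170)²/(-6 + 3*(-217) + 3*(-217)²) + 18141/(-25858) = 28900/(-6 - 651 + 3*47089) + 18141*(-1/25858) = 28900/(-6 - 651 + 141267) - 18141/25858 = 28900/140610 - 18141/25858 = 28900*(1/140610) - 18141/25858 = 2890/14061 - 18141/25858 = -180350981/363589338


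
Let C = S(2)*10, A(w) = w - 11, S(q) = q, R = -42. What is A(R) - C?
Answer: -73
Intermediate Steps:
A(w) = -11 + w
C = 20 (C = 2*10 = 20)
A(R) - C = (-11 - 42) - 1*20 = -53 - 20 = -73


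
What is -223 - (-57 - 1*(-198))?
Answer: -364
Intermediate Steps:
-223 - (-57 - 1*(-198)) = -223 - (-57 + 198) = -223 - 1*141 = -223 - 141 = -364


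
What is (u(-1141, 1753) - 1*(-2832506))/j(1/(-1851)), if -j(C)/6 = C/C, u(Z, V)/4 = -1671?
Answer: -1412911/3 ≈ -4.7097e+5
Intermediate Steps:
u(Z, V) = -6684 (u(Z, V) = 4*(-1671) = -6684)
j(C) = -6 (j(C) = -6*C/C = -6*1 = -6)
(u(-1141, 1753) - 1*(-2832506))/j(1/(-1851)) = (-6684 - 1*(-2832506))/(-6) = (-6684 + 2832506)*(-⅙) = 2825822*(-⅙) = -1412911/3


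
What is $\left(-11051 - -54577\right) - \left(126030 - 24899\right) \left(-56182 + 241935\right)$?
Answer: $-18785343117$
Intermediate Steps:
$\left(-11051 - -54577\right) - \left(126030 - 24899\right) \left(-56182 + 241935\right) = \left(-11051 + 54577\right) - \left(126030 + \left(-56793 + 31894\right)\right) 185753 = 43526 - \left(126030 - 24899\right) 185753 = 43526 - 101131 \cdot 185753 = 43526 - 18785386643 = -18785343117$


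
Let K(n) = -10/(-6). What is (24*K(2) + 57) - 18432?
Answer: -18335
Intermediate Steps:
K(n) = 5/3 (K(n) = -10*(-⅙) = 5/3)
(24*K(2) + 57) - 18432 = (24*(5/3) + 57) - 18432 = (40 + 57) - 18432 = 97 - 18432 = -18335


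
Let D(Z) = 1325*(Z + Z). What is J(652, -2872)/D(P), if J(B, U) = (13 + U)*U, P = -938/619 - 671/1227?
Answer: -3118198849812/2075314375 ≈ -1502.5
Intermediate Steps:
P = -1566275/759513 (P = -938*1/619 - 671*1/1227 = -938/619 - 671/1227 = -1566275/759513 ≈ -2.0622)
J(B, U) = U*(13 + U)
D(Z) = 2650*Z (D(Z) = 1325*(2*Z) = 2650*Z)
J(652, -2872)/D(P) = (-2872*(13 - 2872))/((2650*(-1566275/759513))) = (-2872*(-2859))/(-4150628750/759513) = 8211048*(-759513/4150628750) = -3118198849812/2075314375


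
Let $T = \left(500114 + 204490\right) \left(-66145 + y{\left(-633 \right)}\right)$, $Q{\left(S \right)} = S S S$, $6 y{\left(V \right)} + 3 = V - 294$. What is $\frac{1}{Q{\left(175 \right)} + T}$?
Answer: $- \frac{1}{46709885825} \approx -2.1409 \cdot 10^{-11}$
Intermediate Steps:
$y{\left(V \right)} = - \frac{99}{2} + \frac{V}{6}$ ($y{\left(V \right)} = - \frac{1}{2} + \frac{V - 294}{6} = - \frac{1}{2} + \frac{-294 + V}{6} = - \frac{1}{2} + \left(-49 + \frac{V}{6}\right) = - \frac{99}{2} + \frac{V}{6}$)
$Q{\left(S \right)} = S^{3}$ ($Q{\left(S \right)} = S^{2} S = S^{3}$)
$T = -46715245200$ ($T = \left(500114 + 204490\right) \left(-66145 + \left(- \frac{99}{2} + \frac{1}{6} \left(-633\right)\right)\right) = 704604 \left(-66145 - 155\right) = 704604 \left(-66300\right) = -46715245200$)
$\frac{1}{Q{\left(175 \right)} + T} = \frac{1}{175^{3} - 46715245200} = \frac{1}{5359375 - 46715245200} = \frac{1}{-46709885825} = - \frac{1}{46709885825}$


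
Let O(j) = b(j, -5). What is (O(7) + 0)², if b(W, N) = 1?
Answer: 1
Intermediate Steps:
O(j) = 1
(O(7) + 0)² = (1 + 0)² = 1² = 1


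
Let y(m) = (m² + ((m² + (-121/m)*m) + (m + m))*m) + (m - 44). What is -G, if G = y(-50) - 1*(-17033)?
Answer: 94511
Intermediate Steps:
y(m) = -44 + m + m² + m*(-121 + m² + 2*m) (y(m) = (m² + ((m² - 121) + 2*m)*m) + (-44 + m) = (m² + ((-121 + m²) + 2*m)*m) + (-44 + m) = (m² + (-121 + m² + 2*m)*m) + (-44 + m) = (m² + m*(-121 + m² + 2*m)) + (-44 + m) = -44 + m + m² + m*(-121 + m² + 2*m))
G = -94511 (G = (-44 + (-50)³ - 120*(-50) + 3*(-50)²) - 1*(-17033) = (-44 - 125000 + 6000 + 3*2500) + 17033 = (-44 - 125000 + 6000 + 7500) + 17033 = -111544 + 17033 = -94511)
-G = -1*(-94511) = 94511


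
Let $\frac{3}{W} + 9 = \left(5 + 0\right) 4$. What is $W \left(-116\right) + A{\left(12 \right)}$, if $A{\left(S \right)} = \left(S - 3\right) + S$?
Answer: $- \frac{117}{11} \approx -10.636$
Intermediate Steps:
$W = \frac{3}{11}$ ($W = \frac{3}{-9 + \left(5 + 0\right) 4} = \frac{3}{-9 + 5 \cdot 4} = \frac{3}{-9 + 20} = \frac{3}{11} \approx 0.27273$)
$A{\left(S \right)} = -3 + 2 S$ ($A{\left(S \right)} = \left(-3 + S\right) + S = -3 + 2 S$)
$W \left(-116\right) + A{\left(12 \right)} = \frac{3}{11} \left(-116\right) + \left(-3 + 2 \cdot 12\right) = - \frac{348}{11} + \left(-3 + 24\right) = - \frac{348}{11} + 21 = - \frac{117}{11}$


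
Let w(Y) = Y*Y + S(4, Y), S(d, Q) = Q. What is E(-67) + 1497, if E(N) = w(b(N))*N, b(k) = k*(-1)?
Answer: -303755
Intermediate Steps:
b(k) = -k
w(Y) = Y + Y² (w(Y) = Y*Y + Y = Y² + Y = Y + Y²)
E(N) = -N²*(1 - N) (E(N) = ((-N)*(1 - N))*N = (-N*(1 - N))*N = -N²*(1 - N))
E(-67) + 1497 = (-67)²*(-1 - 67) + 1497 = 4489*(-68) + 1497 = -305252 + 1497 = -303755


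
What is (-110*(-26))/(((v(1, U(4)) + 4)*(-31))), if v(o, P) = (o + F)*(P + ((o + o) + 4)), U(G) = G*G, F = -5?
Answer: 715/651 ≈ 1.0983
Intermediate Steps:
U(G) = G²
v(o, P) = (-5 + o)*(4 + P + 2*o) (v(o, P) = (o - 5)*(P + ((o + o) + 4)) = (-5 + o)*(P + (2*o + 4)) = (-5 + o)*(P + (4 + 2*o)) = (-5 + o)*(4 + P + 2*o))
(-110*(-26))/(((v(1, U(4)) + 4)*(-31))) = (-110*(-26))/((((-20 - 6*1 - 5*4² + 2*1² + 4²*1) + 4)*(-31))) = 2860/((((-20 - 6 - 5*16 + 2*1 + 16*1) + 4)*(-31))) = 2860/((((-20 - 6 - 80 + 2 + 16) + 4)*(-31))) = 2860/(((-88 + 4)*(-31))) = 2860/((-84*(-31))) = 2860/2604 = 2860*(1/2604) = 715/651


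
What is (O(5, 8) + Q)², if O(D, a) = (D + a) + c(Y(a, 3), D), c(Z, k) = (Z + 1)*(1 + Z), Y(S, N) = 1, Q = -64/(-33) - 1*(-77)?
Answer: 10023556/1089 ≈ 9204.4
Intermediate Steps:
Q = 2605/33 (Q = -64*(-1/33) + 77 = 64/33 + 77 = 2605/33 ≈ 78.939)
c(Z, k) = (1 + Z)² (c(Z, k) = (1 + Z)*(1 + Z) = (1 + Z)²)
O(D, a) = 4 + D + a (O(D, a) = (D + a) + (1 + 1)² = (D + a) + 2² = (D + a) + 4 = 4 + D + a)
(O(5, 8) + Q)² = ((4 + 5 + 8) + 2605/33)² = (17 + 2605/33)² = (3166/33)² = 10023556/1089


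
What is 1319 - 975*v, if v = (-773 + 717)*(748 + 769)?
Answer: 82829519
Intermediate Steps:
v = -84952 (v = -56*1517 = -84952)
1319 - 975*v = 1319 - 975*(-84952) = 1319 + 82828200 = 82829519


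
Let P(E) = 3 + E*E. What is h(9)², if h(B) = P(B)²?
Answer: 49787136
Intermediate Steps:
P(E) = 3 + E²
h(B) = (3 + B²)²
h(9)² = ((3 + 9²)²)² = ((3 + 81)²)² = (84²)² = 7056² = 49787136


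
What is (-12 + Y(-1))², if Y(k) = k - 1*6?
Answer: 361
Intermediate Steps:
Y(k) = -6 + k (Y(k) = k - 6 = -6 + k)
(-12 + Y(-1))² = (-12 + (-6 - 1))² = (-12 - 7)² = (-19)² = 361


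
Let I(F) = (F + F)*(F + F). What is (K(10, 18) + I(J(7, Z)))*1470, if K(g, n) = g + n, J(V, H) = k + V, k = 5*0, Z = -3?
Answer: 329280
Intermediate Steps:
k = 0
J(V, H) = V (J(V, H) = 0 + V = V)
I(F) = 4*F² (I(F) = (2*F)*(2*F) = 4*F²)
(K(10, 18) + I(J(7, Z)))*1470 = ((10 + 18) + 4*7²)*1470 = (28 + 4*49)*1470 = (28 + 196)*1470 = 224*1470 = 329280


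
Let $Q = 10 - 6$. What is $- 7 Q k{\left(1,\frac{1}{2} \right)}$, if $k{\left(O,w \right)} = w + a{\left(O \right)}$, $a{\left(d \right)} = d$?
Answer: $-42$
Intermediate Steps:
$k{\left(O,w \right)} = O + w$ ($k{\left(O,w \right)} = w + O = O + w$)
$Q = 4$
$- 7 Q k{\left(1,\frac{1}{2} \right)} = \left(-7\right) 4 \left(1 + \frac{1}{2}\right) = - 28 \left(1 + \frac{1}{2}\right) = \left(-28\right) \frac{3}{2} = -42$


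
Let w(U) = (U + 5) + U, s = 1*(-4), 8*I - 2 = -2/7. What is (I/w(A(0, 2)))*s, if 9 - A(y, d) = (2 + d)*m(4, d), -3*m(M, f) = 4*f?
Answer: -18/931 ≈ -0.019334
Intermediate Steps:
m(M, f) = -4*f/3
I = 3/14 (I = ¼ + (-2/7)/8 = ¼ + (-2*⅐)/8 = ¼ + (⅛)*(-2/7) = ¼ - 1/28 = 3/14 ≈ 0.21429)
A(y, d) = 9 + 4*d*(2 + d)/3 (A(y, d) = 9 - (2 + d)*(-4*d/3) = 9 - (-4)*d*(2 + d)/3 = 9 + 4*d*(2 + d)/3)
s = -4
w(U) = 5 + 2*U (w(U) = (5 + U) + U = 5 + 2*U)
(I/w(A(0, 2)))*s = (3/(14*(5 + 2*(9 + (4/3)*2² + (8/3)*2))))*(-4) = (3/(14*(5 + 2*(9 + (4/3)*4 + 16/3))))*(-4) = (3/(14*(5 + 2*(9 + 16/3 + 16/3))))*(-4) = (3/(14*(5 + 2*(59/3))))*(-4) = (3/(14*(5 + 118/3)))*(-4) = (3/(14*(133/3)))*(-4) = ((3/14)*(3/133))*(-4) = (9/1862)*(-4) = -18/931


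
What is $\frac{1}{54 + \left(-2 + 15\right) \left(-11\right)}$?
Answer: $- \frac{1}{89} \approx -0.011236$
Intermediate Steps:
$\frac{1}{54 + \left(-2 + 15\right) \left(-11\right)} = \frac{1}{54 + 13 \left(-11\right)} = \frac{1}{54 - 143} = \frac{1}{-89} = - \frac{1}{89}$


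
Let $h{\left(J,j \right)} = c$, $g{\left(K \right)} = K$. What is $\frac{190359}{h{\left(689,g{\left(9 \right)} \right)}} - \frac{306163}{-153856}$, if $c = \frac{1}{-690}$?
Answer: $- \frac{20208632963597}{153856} \approx -1.3135 \cdot 10^{8}$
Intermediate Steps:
$c = - \frac{1}{690} \approx -0.0014493$
$h{\left(J,j \right)} = - \frac{1}{690}$
$\frac{190359}{h{\left(689,g{\left(9 \right)} \right)}} - \frac{306163}{-153856} = \frac{190359}{- \frac{1}{690}} - \frac{306163}{-153856} = 190359 \left(-690\right) - - \frac{306163}{153856} = -131347710 + \frac{306163}{153856} = - \frac{20208632963597}{153856}$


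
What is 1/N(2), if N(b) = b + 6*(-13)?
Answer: -1/76 ≈ -0.013158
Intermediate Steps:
N(b) = -78 + b (N(b) = b - 78 = -78 + b)
1/N(2) = 1/(-78 + 2) = 1/(-76) = -1/76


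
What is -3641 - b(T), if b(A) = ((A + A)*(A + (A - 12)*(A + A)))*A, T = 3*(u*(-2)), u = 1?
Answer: -18761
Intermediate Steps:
T = -6 (T = 3*(1*(-2)) = 3*(-2) = -6)
b(A) = 2*A**2*(A + 2*A*(-12 + A)) (b(A) = ((2*A)*(A + (-12 + A)*(2*A)))*A = ((2*A)*(A + 2*A*(-12 + A)))*A = (2*A*(A + 2*A*(-12 + A)))*A = 2*A**2*(A + 2*A*(-12 + A)))
-3641 - b(T) = -3641 - (-6)**3*(-46 + 4*(-6)) = -3641 - (-216)*(-46 - 24) = -3641 - (-216)*(-70) = -3641 - 1*15120 = -3641 - 15120 = -18761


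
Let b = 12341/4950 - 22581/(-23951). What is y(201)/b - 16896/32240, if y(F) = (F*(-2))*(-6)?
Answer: 575780380206504/820820810615 ≈ 701.47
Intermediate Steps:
y(F) = 12*F (y(F) = -2*F*(-6) = 12*F)
b = 407355241/118557450 (b = 12341*(1/4950) - 22581*(-1/23951) = 12341/4950 + 22581/23951 = 407355241/118557450 ≈ 3.4359)
y(201)/b - 16896/32240 = (12*201)/(407355241/118557450) - 16896/32240 = 2412*(118557450/407355241) - 16896*1/32240 = 285960569400/407355241 - 1056/2015 = 575780380206504/820820810615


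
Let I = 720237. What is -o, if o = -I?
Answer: 720237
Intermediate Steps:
o = -720237 (o = -1*720237 = -720237)
-o = -1*(-720237) = 720237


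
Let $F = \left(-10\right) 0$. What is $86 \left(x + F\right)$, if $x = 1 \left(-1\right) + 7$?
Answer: $516$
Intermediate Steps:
$x = 6$ ($x = -1 + 7 = 6$)
$F = 0$
$86 \left(x + F\right) = 86 \left(6 + 0\right) = 86 \cdot 6 = 516$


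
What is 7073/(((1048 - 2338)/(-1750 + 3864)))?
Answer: -7476161/645 ≈ -11591.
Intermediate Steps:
7073/(((1048 - 2338)/(-1750 + 3864))) = 7073/((-1290/2114)) = 7073/((-1290*1/2114)) = 7073/(-645/1057) = 7073*(-1057/645) = -7476161/645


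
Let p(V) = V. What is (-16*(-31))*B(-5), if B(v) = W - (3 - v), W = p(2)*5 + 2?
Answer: 1984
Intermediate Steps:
W = 12 (W = 2*5 + 2 = 10 + 2 = 12)
B(v) = 9 + v (B(v) = 12 - (3 - v) = 12 + (-3 + v) = 9 + v)
(-16*(-31))*B(-5) = (-16*(-31))*(9 - 5) = 496*4 = 1984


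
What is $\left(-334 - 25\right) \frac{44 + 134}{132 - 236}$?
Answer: $\frac{31951}{52} \approx 614.44$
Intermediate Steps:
$\left(-334 - 25\right) \frac{44 + 134}{132 - 236} = - 359 \frac{178}{-104} = - 359 \cdot 178 \left(- \frac{1}{104}\right) = \left(-359\right) \left(- \frac{89}{52}\right) = \frac{31951}{52}$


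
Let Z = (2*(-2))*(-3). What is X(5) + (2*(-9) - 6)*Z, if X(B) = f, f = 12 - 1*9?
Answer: -285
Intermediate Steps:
Z = 12 (Z = -4*(-3) = 12)
f = 3 (f = 12 - 9 = 3)
X(B) = 3
X(5) + (2*(-9) - 6)*Z = 3 + (2*(-9) - 6)*12 = 3 + (-18 - 6)*12 = 3 - 24*12 = 3 - 288 = -285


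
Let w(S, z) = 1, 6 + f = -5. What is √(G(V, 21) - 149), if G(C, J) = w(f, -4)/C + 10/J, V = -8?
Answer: I*√1048866/84 ≈ 12.192*I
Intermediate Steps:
f = -11 (f = -6 - 5 = -11)
G(C, J) = 1/C + 10/J
√(G(V, 21) - 149) = √((1/(-8) + 10/21) - 149) = √((-⅛ + 10*(1/21)) - 149) = √((-⅛ + 10/21) - 149) = √(59/168 - 149) = √(-24973/168) = I*√1048866/84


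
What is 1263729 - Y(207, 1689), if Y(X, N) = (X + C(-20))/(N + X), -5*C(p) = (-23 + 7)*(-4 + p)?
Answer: 3993383423/3160 ≈ 1.2637e+6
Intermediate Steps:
C(p) = -64/5 + 16*p/5 (C(p) = -(-23 + 7)*(-4 + p)/5 = -(-16)*(-4 + p)/5 = -(64 - 16*p)/5 = -64/5 + 16*p/5)
Y(X, N) = (-384/5 + X)/(N + X) (Y(X, N) = (X + (-64/5 + (16/5)*(-20)))/(N + X) = (X + (-64/5 - 64))/(N + X) = (X - 384/5)/(N + X) = (-384/5 + X)/(N + X))
1263729 - Y(207, 1689) = 1263729 - (-384/5 + 207)/(1689 + 207) = 1263729 - 651/(1896*5) = 1263729 - 1*217/3160 = 1263729 - 217/3160 = 3993383423/3160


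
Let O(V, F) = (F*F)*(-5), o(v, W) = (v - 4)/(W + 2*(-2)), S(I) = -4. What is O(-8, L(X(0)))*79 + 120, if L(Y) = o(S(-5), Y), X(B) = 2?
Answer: -6200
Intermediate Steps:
o(v, W) = (-4 + v)/(-4 + W) (o(v, W) = (-4 + v)/(W - 4) = (-4 + v)/(-4 + W))
L(Y) = -8/(-4 + Y) (L(Y) = (-4 - 4)/(-4 + Y) = -8/(-4 + Y))
O(V, F) = -5*F**2 (O(V, F) = F**2*(-5) = -5*F**2)
O(-8, L(X(0)))*79 + 120 = -5*64/(-4 + 2)**2*79 + 120 = -5*(-8/(-2))**2*79 + 120 = -5*(-8*(-1/2))**2*79 + 120 = -5*4**2*79 + 120 = -5*16*79 + 120 = -80*79 + 120 = -6320 + 120 = -6200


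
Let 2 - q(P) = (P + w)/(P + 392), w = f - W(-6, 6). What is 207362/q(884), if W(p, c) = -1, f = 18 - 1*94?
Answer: 264593912/1743 ≈ 1.5180e+5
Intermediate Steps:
f = -76 (f = 18 - 94 = -76)
w = -75 (w = -76 - 1*(-1) = -76 + 1 = -75)
q(P) = 2 - (-75 + P)/(392 + P) (q(P) = 2 - (P - 75)/(P + 392) = 2 - (-75 + P)/(392 + P))
207362/q(884) = 207362/(((859 + 884)/(392 + 884))) = 207362/((1743/1276)) = 207362/(((1/1276)*1743)) = 207362/(1743/1276) = 207362*(1276/1743) = 264593912/1743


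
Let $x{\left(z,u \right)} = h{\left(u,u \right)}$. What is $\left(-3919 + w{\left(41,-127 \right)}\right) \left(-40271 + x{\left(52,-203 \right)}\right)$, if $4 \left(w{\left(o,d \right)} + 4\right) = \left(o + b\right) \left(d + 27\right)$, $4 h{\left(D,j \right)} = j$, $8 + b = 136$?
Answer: $328541619$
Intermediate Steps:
$b = 128$ ($b = -8 + 136 = 128$)
$h{\left(D,j \right)} = \frac{j}{4}$
$x{\left(z,u \right)} = \frac{u}{4}$
$w{\left(o,d \right)} = -4 + \frac{\left(27 + d\right) \left(128 + o\right)}{4}$ ($w{\left(o,d \right)} = -4 + \frac{\left(o + 128\right) \left(d + 27\right)}{4} = -4 + \frac{\left(128 + o\right) \left(27 + d\right)}{4} = -4 + \frac{\left(27 + d\right) \left(128 + o\right)}{4}$)
$\left(-3919 + w{\left(41,-127 \right)}\right) \left(-40271 + x{\left(52,-203 \right)}\right) = \left(-3919 + \left(860 + 32 \left(-127\right) + \frac{27}{4} \cdot 41 + \frac{1}{4} \left(-127\right) 41\right)\right) \left(-40271 + \frac{1}{4} \left(-203\right)\right) = \left(-3919 + \left(860 - 4064 + \frac{1107}{4} - \frac{5207}{4}\right)\right) \left(-40271 - \frac{203}{4}\right) = \left(-3919 - 4229\right) \left(- \frac{161287}{4}\right) = \left(-8148\right) \left(- \frac{161287}{4}\right) = 328541619$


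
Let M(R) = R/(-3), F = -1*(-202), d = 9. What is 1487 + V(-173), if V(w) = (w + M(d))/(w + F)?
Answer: 42947/29 ≈ 1480.9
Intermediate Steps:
F = 202
M(R) = -R/3 (M(R) = R*(-⅓) = -R/3)
V(w) = (-3 + w)/(202 + w) (V(w) = (w - ⅓*9)/(w + 202) = (w - 3)/(202 + w) = (-3 + w)/(202 + w))
1487 + V(-173) = 1487 + (-3 - 173)/(202 - 173) = 1487 - 176/29 = 42947/29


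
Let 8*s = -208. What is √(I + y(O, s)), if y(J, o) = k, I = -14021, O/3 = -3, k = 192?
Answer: I*√13829 ≈ 117.6*I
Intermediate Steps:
s = -26 (s = (⅛)*(-208) = -26)
O = -9 (O = 3*(-3) = -9)
y(J, o) = 192
√(I + y(O, s)) = √(-14021 + 192) = √(-13829) = I*√13829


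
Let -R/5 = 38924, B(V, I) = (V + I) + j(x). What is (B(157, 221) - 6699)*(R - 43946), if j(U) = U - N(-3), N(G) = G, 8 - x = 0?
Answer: 1505351460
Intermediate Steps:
x = 8 (x = 8 - 1*0 = 8 + 0 = 8)
j(U) = 3 + U (j(U) = U - 1*(-3) = U + 3 = 3 + U)
B(V, I) = 11 + I + V (B(V, I) = (V + I) + (3 + 8) = (I + V) + 11 = 11 + I + V)
R = -194620 (R = -5*38924 = -194620)
(B(157, 221) - 6699)*(R - 43946) = ((11 + 221 + 157) - 6699)*(-194620 - 43946) = (389 - 6699)*(-238566) = -6310*(-238566) = 1505351460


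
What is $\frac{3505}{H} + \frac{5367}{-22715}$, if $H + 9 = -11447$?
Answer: $- \frac{141100427}{260223040} \approx -0.54223$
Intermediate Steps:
$H = -11456$ ($H = -9 - 11447 = -11456$)
$\frac{3505}{H} + \frac{5367}{-22715} = \frac{3505}{-11456} + \frac{5367}{-22715} = 3505 \left(- \frac{1}{11456}\right) + 5367 \left(- \frac{1}{22715}\right) = - \frac{3505}{11456} - \frac{5367}{22715} = - \frac{141100427}{260223040}$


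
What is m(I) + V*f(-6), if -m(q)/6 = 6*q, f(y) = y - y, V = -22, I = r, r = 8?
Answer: -288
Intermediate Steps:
I = 8
f(y) = 0
m(q) = -36*q
m(I) + V*f(-6) = -36*8 - 22*0 = -288 + 0 = -288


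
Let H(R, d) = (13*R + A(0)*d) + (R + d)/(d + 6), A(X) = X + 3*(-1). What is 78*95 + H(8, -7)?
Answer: 7534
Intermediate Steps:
A(X) = -3 + X (A(X) = X - 3 = -3 + X)
H(R, d) = -3*d + 13*R + (R + d)/(6 + d) (H(R, d) = (13*R + (-3 + 0)*d) + (R + d)/(d + 6) = (13*R - 3*d) + (R + d)/(6 + d) = (-3*d + 13*R) + (R + d)/(6 + d) = -3*d + 13*R + (R + d)/(6 + d))
78*95 + H(8, -7) = 78*95 + (-17*(-7) - 3*(-7)² + 79*8 + 13*8*(-7))/(6 - 7) = 7410 + (119 - 3*49 + 632 - 728)/(-1) = 7410 - (119 - 147 + 632 - 728) = 7410 - 1*(-124) = 7410 + 124 = 7534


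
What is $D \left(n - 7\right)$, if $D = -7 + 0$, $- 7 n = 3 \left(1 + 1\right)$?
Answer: $55$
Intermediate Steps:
$n = - \frac{6}{7}$ ($n = - \frac{3 \left(1 + 1\right)}{7} = - \frac{3 \cdot 2}{7} = \left(- \frac{1}{7}\right) 6 = - \frac{6}{7} \approx -0.85714$)
$D = -7$
$D \left(n - 7\right) = - 7 \left(- \frac{6}{7} - 7\right) = \left(-7\right) \left(- \frac{55}{7}\right) = 55$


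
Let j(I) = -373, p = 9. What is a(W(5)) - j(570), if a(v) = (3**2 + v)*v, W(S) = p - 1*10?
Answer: 365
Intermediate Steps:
W(S) = -1 (W(S) = 9 - 1*10 = 9 - 10 = -1)
a(v) = v*(9 + v) (a(v) = (9 + v)*v = v*(9 + v))
a(W(5)) - j(570) = -(9 - 1) - 1*(-373) = -1*8 + 373 = -8 + 373 = 365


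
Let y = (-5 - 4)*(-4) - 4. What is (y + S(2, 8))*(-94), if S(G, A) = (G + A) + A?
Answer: -4700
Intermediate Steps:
S(G, A) = G + 2*A (S(G, A) = (A + G) + A = G + 2*A)
y = 32 (y = -9*(-4) - 4 = 36 - 4 = 32)
(y + S(2, 8))*(-94) = (32 + (2 + 2*8))*(-94) = (32 + (2 + 16))*(-94) = (32 + 18)*(-94) = 50*(-94) = -4700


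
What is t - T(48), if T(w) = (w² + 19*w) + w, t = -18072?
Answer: -21336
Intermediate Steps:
T(w) = w² + 20*w
t - T(48) = -18072 - 48*(20 + 48) = -18072 - 48*68 = -18072 - 1*3264 = -18072 - 3264 = -21336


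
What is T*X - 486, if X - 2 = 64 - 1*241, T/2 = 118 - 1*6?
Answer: -39686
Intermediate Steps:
T = 224 (T = 2*(118 - 1*6) = 2*(118 - 6) = 2*112 = 224)
X = -175 (X = 2 + (64 - 1*241) = 2 + (64 - 241) = 2 - 177 = -175)
T*X - 486 = 224*(-175) - 486 = -39200 - 486 = -39686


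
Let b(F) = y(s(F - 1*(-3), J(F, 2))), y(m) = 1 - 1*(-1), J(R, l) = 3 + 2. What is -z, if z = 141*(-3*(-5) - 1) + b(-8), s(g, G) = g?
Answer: -1976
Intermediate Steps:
J(R, l) = 5
y(m) = 2 (y(m) = 1 + 1 = 2)
b(F) = 2
z = 1976 (z = 141*(-3*(-5) - 1) + 2 = 141*(15 - 1) + 2 = 141*14 + 2 = 1974 + 2 = 1976)
-z = -1*1976 = -1976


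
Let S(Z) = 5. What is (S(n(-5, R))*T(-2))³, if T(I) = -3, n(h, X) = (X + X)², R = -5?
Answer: -3375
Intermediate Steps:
n(h, X) = 4*X² (n(h, X) = (2*X)² = 4*X²)
(S(n(-5, R))*T(-2))³ = (5*(-3))³ = (-15)³ = -3375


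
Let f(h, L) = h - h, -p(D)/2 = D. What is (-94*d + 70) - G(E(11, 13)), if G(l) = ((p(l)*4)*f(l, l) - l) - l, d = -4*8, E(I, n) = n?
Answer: 3104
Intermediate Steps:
p(D) = -2*D
f(h, L) = 0
d = -32
G(l) = -2*l (G(l) = ((-2*l*4)*0 - l) - l = (-8*l*0 - l) - l = (0 - l) - l = -l - l = -2*l)
(-94*d + 70) - G(E(11, 13)) = (-94*(-32) + 70) - (-2)*13 = (3008 + 70) - 1*(-26) = 3078 + 26 = 3104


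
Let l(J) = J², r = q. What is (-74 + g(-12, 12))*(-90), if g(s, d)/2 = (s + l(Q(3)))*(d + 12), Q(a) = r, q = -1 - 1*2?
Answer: 19620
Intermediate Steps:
q = -3 (q = -1 - 2 = -3)
r = -3
Q(a) = -3
g(s, d) = 2*(9 + s)*(12 + d) (g(s, d) = 2*((s + (-3)²)*(d + 12)) = 2*((s + 9)*(12 + d)) = 2*((9 + s)*(12 + d)) = 2*(9 + s)*(12 + d))
(-74 + g(-12, 12))*(-90) = (-74 + (216 + 18*12 + 24*(-12) + 2*12*(-12)))*(-90) = (-74 + (216 + 216 - 288 - 288))*(-90) = (-74 - 144)*(-90) = -218*(-90) = 19620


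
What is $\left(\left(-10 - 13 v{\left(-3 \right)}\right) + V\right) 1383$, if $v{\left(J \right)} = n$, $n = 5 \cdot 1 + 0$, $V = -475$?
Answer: $-760650$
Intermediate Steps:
$n = 5$ ($n = 5 + 0 = 5$)
$v{\left(J \right)} = 5$
$\left(\left(-10 - 13 v{\left(-3 \right)}\right) + V\right) 1383 = \left(\left(-10 - 65\right) - 475\right) 1383 = \left(-75 - 475\right) 1383 = \left(-550\right) 1383 = -760650$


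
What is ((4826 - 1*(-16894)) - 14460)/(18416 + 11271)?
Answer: 7260/29687 ≈ 0.24455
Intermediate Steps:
((4826 - 1*(-16894)) - 14460)/(18416 + 11271) = ((4826 + 16894) - 14460)/29687 = (21720 - 14460)*(1/29687) = 7260*(1/29687) = 7260/29687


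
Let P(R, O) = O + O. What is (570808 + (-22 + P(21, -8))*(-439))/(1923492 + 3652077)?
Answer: 195830/1858523 ≈ 0.10537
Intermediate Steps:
P(R, O) = 2*O
(570808 + (-22 + P(21, -8))*(-439))/(1923492 + 3652077) = (570808 + (-22 + 2*(-8))*(-439))/(1923492 + 3652077) = (570808 + (-22 - 16)*(-439))/5575569 = (570808 - 38*(-439))*(1/5575569) = (570808 + 16682)*(1/5575569) = 587490*(1/5575569) = 195830/1858523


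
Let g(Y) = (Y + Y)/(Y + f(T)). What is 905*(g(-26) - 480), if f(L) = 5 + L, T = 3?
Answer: -3886070/9 ≈ -4.3179e+5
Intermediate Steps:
g(Y) = 2*Y/(8 + Y) (g(Y) = (Y + Y)/(Y + (5 + 3)) = (2*Y)/(Y + 8) = (2*Y)/(8 + Y) = 2*Y/(8 + Y))
905*(g(-26) - 480) = 905*(2*(-26)/(8 - 26) - 480) = 905*(2*(-26)/(-18) - 480) = 905*(2*(-26)*(-1/18) - 480) = 905*(26/9 - 480) = 905*(-4294/9) = -3886070/9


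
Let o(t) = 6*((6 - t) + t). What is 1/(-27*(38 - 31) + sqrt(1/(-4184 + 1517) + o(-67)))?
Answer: -504063/95171896 - sqrt(256061337)/95171896 ≈ -0.0054645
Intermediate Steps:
o(t) = 36 (o(t) = 6*6 = 36)
1/(-27*(38 - 31) + sqrt(1/(-4184 + 1517) + o(-67))) = 1/(-27*(38 - 31) + sqrt(1/(-4184 + 1517) + 36)) = 1/(-27*7 + sqrt(1/(-2667) + 36)) = 1/(-189 + sqrt(-1/2667 + 36)) = 1/(-189 + sqrt(96011/2667)) = 1/(-189 + sqrt(256061337)/2667)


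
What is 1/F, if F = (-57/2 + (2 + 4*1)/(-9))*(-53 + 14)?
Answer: 2/2275 ≈ 0.00087912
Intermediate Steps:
F = 2275/2 (F = (-57*½ + (2 + 4)*(-⅑))*(-39) = (-57/2 + 6*(-⅑))*(-39) = (-57/2 - ⅔)*(-39) = -175/6*(-39) = 2275/2 ≈ 1137.5)
1/F = 1/(2275/2) = 2/2275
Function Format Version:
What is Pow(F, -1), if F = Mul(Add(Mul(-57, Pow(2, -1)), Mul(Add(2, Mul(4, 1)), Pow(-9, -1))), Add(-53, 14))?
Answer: Rational(2, 2275) ≈ 0.00087912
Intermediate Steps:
F = Rational(2275, 2) (F = Mul(Add(Mul(-57, Rational(1, 2)), Mul(Add(2, 4), Rational(-1, 9))), -39) = Mul(Add(Rational(-57, 2), Mul(6, Rational(-1, 9))), -39) = Mul(Add(Rational(-57, 2), Rational(-2, 3)), -39) = Mul(Rational(-175, 6), -39) = Rational(2275, 2) ≈ 1137.5)
Pow(F, -1) = Pow(Rational(2275, 2), -1) = Rational(2, 2275)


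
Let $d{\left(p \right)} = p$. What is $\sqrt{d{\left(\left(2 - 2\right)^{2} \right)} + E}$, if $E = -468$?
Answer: $6 i \sqrt{13} \approx 21.633 i$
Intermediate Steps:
$\sqrt{d{\left(\left(2 - 2\right)^{2} \right)} + E} = \sqrt{\left(2 - 2\right)^{2} - 468} = \sqrt{0^{2} - 468} = \sqrt{0 - 468} = \sqrt{-468} = 6 i \sqrt{13}$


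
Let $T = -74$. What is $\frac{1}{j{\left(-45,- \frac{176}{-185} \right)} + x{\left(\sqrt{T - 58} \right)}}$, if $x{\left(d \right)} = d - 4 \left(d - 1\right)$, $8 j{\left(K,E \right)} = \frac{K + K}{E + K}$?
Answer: $\frac{4521358564}{1281489255289} + \frac{6374995296 i \sqrt{33}}{1281489255289} \approx 0.0035282 + 0.028577 i$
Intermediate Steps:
$j{\left(K,E \right)} = \frac{K}{4 \left(E + K\right)}$ ($j{\left(K,E \right)} = \frac{\left(K + K\right) \frac{1}{E + K}}{8} = \frac{2 K \frac{1}{E + K}}{8} = \frac{K}{4 \left(E + K\right)}$)
$x{\left(d \right)} = 4 - 3 d$ ($x{\left(d \right)} = d - 4 \left(-1 + d\right) = d - \left(-4 + 4 d\right) = 4 - 3 d$)
$\frac{1}{j{\left(-45,- \frac{176}{-185} \right)} + x{\left(\sqrt{T - 58} \right)}} = \frac{1}{\frac{1}{4} \left(-45\right) \frac{1}{- \frac{176}{-185} - 45} + \left(4 - 3 \sqrt{-74 - 58}\right)} = \frac{1}{\frac{1}{4} \left(-45\right) \frac{1}{\left(-176\right) \left(- \frac{1}{185}\right) - 45} + \left(4 - 3 \sqrt{-132}\right)} = \frac{1}{\frac{1}{4} \left(-45\right) \frac{1}{\frac{176}{185} - 45} + \left(4 - 3 \cdot 2 i \sqrt{33}\right)} = \frac{1}{\frac{1}{4} \left(-45\right) \frac{1}{- \frac{8149}{185}} + \left(4 - 6 i \sqrt{33}\right)} = \frac{1}{\frac{1}{4} \left(-45\right) \left(- \frac{185}{8149}\right) + \left(4 - 6 i \sqrt{33}\right)} = \frac{1}{\frac{8325}{32596} + \left(4 - 6 i \sqrt{33}\right)} = \frac{1}{\frac{138709}{32596} - 6 i \sqrt{33}}$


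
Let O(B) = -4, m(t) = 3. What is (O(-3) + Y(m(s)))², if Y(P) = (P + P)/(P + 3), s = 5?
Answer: 9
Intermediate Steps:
Y(P) = 2*P/(3 + P) (Y(P) = (2*P)/(3 + P) = 2*P/(3 + P))
(O(-3) + Y(m(s)))² = (-4 + 2*3/(3 + 3))² = (-4 + 2*3/6)² = (-4 + 2*3*(⅙))² = (-4 + 1)² = (-3)² = 9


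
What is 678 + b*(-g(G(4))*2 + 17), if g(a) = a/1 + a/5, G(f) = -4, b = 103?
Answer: 17089/5 ≈ 3417.8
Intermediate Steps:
g(a) = 6*a/5 (g(a) = a*1 + a*(⅕) = a + a/5 = 6*a/5)
678 + b*(-g(G(4))*2 + 17) = 678 + 103*(-6*(-4)/5*2 + 17) = 678 + 103*(-1*(-24/5)*2 + 17) = 678 + 103*((24/5)*2 + 17) = 678 + 103*(48/5 + 17) = 678 + 103*(133/5) = 678 + 13699/5 = 17089/5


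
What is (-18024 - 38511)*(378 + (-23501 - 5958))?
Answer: 1644094335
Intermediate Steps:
(-18024 - 38511)*(378 + (-23501 - 5958)) = -56535*(378 - 29459) = -56535*(-29081) = 1644094335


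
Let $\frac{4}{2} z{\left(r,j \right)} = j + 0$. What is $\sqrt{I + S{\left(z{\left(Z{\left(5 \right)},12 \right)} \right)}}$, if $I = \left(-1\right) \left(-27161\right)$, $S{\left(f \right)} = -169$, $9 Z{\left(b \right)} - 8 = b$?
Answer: $4 \sqrt{1687} \approx 164.29$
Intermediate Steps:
$Z{\left(b \right)} = \frac{8}{9} + \frac{b}{9}$
$z{\left(r,j \right)} = \frac{j}{2}$ ($z{\left(r,j \right)} = \frac{j + 0}{2} = \frac{j}{2}$)
$I = 27161$
$\sqrt{I + S{\left(z{\left(Z{\left(5 \right)},12 \right)} \right)}} = \sqrt{27161 - 169} = \sqrt{26992} = 4 \sqrt{1687}$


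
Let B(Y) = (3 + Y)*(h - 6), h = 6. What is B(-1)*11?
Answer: 0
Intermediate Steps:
B(Y) = 0 (B(Y) = (3 + Y)*(6 - 6) = (3 + Y)*0 = 0)
B(-1)*11 = 0*11 = 0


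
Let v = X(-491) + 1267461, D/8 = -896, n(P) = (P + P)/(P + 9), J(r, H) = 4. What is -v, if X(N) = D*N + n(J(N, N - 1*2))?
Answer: -62230345/13 ≈ -4.7870e+6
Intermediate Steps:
n(P) = 2*P/(9 + P) (n(P) = (2*P)/(9 + P) = 2*P/(9 + P))
D = -7168 (D = 8*(-896) = -7168)
X(N) = 8/13 - 7168*N (X(N) = -7168*N + 2*4/(9 + 4) = -7168*N + 2*4/13 = -7168*N + 2*4*(1/13) = -7168*N + 8/13 = 8/13 - 7168*N)
v = 62230345/13 (v = (8/13 - 7168*(-491)) + 1267461 = (8/13 + 3519488) + 1267461 = 45753352/13 + 1267461 = 62230345/13 ≈ 4.7870e+6)
-v = -1*62230345/13 = -62230345/13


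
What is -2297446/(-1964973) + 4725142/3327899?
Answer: 16930444697120/6539231681727 ≈ 2.5891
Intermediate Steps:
-2297446/(-1964973) + 4725142/3327899 = -2297446*(-1/1964973) + 4725142*(1/3327899) = 2297446/1964973 + 4725142/3327899 = 16930444697120/6539231681727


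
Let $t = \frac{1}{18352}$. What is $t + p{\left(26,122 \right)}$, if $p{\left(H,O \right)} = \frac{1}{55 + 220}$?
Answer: $\frac{18627}{5046800} \approx 0.0036909$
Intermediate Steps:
$p{\left(H,O \right)} = \frac{1}{275}$
$t = \frac{1}{18352} \approx 5.449 \cdot 10^{-5}$
$t + p{\left(26,122 \right)} = \frac{1}{18352} + \frac{1}{275} = \frac{18627}{5046800}$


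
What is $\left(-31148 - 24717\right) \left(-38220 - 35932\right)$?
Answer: $4142501480$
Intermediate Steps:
$\left(-31148 - 24717\right) \left(-38220 - 35932\right) = \left(-55865\right) \left(-74152\right) = 4142501480$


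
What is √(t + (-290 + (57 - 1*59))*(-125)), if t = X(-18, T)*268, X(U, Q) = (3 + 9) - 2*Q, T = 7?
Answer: 18*√111 ≈ 189.64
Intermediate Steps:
X(U, Q) = 12 - 2*Q
t = -536 (t = (12 - 2*7)*268 = (12 - 14)*268 = -2*268 = -536)
√(t + (-290 + (57 - 1*59))*(-125)) = √(-536 + (-290 + (57 - 1*59))*(-125)) = √(-536 + (-290 + (57 - 59))*(-125)) = √(-536 + (-290 - 2)*(-125)) = √(-536 - 292*(-125)) = √(-536 + 36500) = √35964 = 18*√111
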